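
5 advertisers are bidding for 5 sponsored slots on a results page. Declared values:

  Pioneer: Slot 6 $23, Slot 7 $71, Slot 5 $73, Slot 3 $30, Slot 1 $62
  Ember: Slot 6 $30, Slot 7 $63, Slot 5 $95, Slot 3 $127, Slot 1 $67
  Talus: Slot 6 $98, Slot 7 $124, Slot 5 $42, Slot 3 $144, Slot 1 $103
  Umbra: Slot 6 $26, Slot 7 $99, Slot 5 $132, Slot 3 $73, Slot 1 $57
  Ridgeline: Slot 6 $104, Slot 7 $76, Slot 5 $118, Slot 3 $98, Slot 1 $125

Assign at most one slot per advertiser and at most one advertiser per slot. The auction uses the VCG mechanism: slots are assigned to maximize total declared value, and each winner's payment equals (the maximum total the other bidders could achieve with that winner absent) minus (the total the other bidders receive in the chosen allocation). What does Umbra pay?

Efficient allocation: Pioneer→Slot 7 ($71), Ember→Slot 3 ($127), Talus→Slot 6 ($98), Umbra→Slot 5 ($132), Ridgeline→Slot 1 ($125); total welfare W = $553.
Umbra receives Slot 5 at value $132, so the others get W − 132 = $421.
Without Umbra: best allocation of the remaining 4 bidders over all 5 slots is Pioneer→Slot 5 ($73), Ember→Slot 3 ($127), Talus→Slot 7 ($124), Ridgeline→Slot 1 ($125), total $449.
VCG payment = (others' best without Umbra) − (others' welfare with Umbra) = 449 − 421 = $28.

Umbra pays $28.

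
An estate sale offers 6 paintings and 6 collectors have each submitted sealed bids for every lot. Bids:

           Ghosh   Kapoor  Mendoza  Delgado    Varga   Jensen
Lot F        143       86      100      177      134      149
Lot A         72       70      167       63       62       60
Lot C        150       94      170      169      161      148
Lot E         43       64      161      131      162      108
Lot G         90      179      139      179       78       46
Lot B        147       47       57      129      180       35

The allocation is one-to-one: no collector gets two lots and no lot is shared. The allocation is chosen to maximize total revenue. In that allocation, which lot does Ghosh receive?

Ghosh receives Lot B.

Optimal: Ghosh→Lot B ($147), Kapoor→Lot G ($179), Mendoza→Lot A ($167), Delgado→Lot F ($177), Varga→Lot E ($162), Jensen→Lot C ($148) — total 147+179+167+177+162+148 = $980.
Max-entry greedy (repeatedly take the single best remaining cell) gives $886, worse by 94.
Swapping Kapoor↔Ghosh (Kapoor→Lot B $47, Ghosh→Lot G $90) loses 189.
Every other assignment is strictly worse.
Ghosh's own top lot is Lot C ($150), but forcing Ghosh→Lot C and reassigning the rest optimally gives only $961 — worse by 19.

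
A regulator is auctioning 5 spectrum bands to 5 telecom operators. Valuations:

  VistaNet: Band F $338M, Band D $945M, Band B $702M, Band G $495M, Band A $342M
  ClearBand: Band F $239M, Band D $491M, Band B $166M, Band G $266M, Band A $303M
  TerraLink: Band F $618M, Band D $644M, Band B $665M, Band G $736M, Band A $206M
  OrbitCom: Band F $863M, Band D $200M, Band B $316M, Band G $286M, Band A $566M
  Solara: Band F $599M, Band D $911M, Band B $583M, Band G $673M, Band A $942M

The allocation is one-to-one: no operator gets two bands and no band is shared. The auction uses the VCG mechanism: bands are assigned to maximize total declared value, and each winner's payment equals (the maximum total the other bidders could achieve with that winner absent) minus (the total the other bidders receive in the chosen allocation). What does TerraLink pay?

Efficient allocation: VistaNet→Band B ($702M), ClearBand→Band D ($491M), TerraLink→Band G ($736M), OrbitCom→Band F ($863M), Solara→Band A ($942M); total welfare W = $3734M.
TerraLink receives Band G at value $736M, so the others get W − 736 = $2998M.
Without TerraLink: best allocation of the remaining 4 bidders over all 5 bands is VistaNet→Band D ($945M), ClearBand→Band G ($266M), OrbitCom→Band F ($863M), Solara→Band A ($942M), total $3016M.
VCG payment = (others' best without TerraLink) − (others' welfare with TerraLink) = 3016 − 2998 = $18M.

TerraLink pays $18M.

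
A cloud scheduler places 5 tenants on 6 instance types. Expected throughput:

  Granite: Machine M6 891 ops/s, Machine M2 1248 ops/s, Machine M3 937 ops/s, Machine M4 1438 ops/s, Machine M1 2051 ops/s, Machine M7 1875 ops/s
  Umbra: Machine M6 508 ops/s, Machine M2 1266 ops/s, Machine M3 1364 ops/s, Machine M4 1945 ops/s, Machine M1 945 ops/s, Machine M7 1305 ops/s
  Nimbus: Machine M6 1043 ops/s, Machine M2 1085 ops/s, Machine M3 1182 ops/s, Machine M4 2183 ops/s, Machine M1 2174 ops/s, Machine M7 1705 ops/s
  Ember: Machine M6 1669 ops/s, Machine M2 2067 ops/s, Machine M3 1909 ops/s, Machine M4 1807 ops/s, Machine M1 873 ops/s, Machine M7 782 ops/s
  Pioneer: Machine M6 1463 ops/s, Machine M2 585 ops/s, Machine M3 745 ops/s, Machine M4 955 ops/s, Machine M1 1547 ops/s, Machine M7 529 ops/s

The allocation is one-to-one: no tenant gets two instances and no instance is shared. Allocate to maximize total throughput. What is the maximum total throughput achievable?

Maximum total: 9524 ops/s

Optimal: Granite→Machine M7 (1875 ops/s), Umbra→Machine M4 (1945 ops/s), Nimbus→Machine M1 (2174 ops/s), Ember→Machine M2 (2067 ops/s), Pioneer→Machine M6 (1463 ops/s) — total 1875+1945+2174+2067+1463 = 9524 ops/s.
Column-greedy (each instance in turn goes to its best remaining tenant) gives 7102 ops/s, worse by 2422.
Checked against all permutations: 9524 ops/s is optimal.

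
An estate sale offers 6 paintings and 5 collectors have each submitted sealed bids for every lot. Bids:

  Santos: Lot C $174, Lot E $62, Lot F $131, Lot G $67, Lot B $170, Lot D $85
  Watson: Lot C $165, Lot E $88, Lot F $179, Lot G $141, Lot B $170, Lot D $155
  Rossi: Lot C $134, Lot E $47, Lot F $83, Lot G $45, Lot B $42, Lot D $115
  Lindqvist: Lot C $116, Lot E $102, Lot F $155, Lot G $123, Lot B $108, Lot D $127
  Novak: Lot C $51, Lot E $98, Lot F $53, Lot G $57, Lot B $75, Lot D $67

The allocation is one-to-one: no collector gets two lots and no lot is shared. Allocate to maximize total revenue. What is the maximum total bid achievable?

Max total: $712

Optimal: Santos→Lot C ($174), Watson→Lot B ($170), Rossi→Lot D ($115), Lindqvist→Lot F ($155), Novak→Lot E ($98) — total 174+170+115+155+98 = $712.
Column-greedy (each lot in turn goes to its best remaining collector) gives $554, worse by 158.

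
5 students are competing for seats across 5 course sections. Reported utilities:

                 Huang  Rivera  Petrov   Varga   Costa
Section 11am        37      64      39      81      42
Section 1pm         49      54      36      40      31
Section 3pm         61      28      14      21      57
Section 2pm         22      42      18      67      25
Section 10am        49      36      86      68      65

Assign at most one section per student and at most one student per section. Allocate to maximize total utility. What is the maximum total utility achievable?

Treat this as an assignment problem: match each student to one section.
Optimal: Huang→Section 1pm (49 points), Rivera→Section 11am (64 points), Petrov→Section 10am (86 points), Varga→Section 2pm (67 points), Costa→Section 3pm (57 points) — total 49+64+86+67+57 = 323 points.
Column-greedy (each section in turn goes to its best remaining student) gives 307 points, worse by 16.
Swapping Huang↔Costa (Huang→Section 3pm 61 points, Costa→Section 1pm 31 points) loses 14.

Max total: 323 points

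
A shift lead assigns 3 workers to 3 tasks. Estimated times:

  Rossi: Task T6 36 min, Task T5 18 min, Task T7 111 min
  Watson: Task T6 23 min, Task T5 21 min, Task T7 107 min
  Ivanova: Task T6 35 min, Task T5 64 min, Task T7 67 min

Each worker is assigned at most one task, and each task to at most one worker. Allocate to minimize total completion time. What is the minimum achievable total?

Min total: 108 min

Optimal: Rossi→Task T5 (18 min), Watson→Task T6 (23 min), Ivanova→Task T7 (67 min) — total 18+23+67 = 108 min.
No other one-to-one assignment undercuts 108 min.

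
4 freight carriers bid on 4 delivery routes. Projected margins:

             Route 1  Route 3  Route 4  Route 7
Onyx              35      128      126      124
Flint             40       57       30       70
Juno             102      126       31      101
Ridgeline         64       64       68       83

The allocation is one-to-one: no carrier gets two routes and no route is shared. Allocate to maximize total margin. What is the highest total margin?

Max total: $386k

Optimal: Onyx→Route 4 ($126k), Flint→Route 7 ($70k), Juno→Route 3 ($126k), Ridgeline→Route 1 ($64k) — total 126+70+126+64 = $386k.
Max-entry greedy (repeatedly take the single best remaining cell) gives $343k, worse by 43.
No other one-to-one assignment exceeds $386k.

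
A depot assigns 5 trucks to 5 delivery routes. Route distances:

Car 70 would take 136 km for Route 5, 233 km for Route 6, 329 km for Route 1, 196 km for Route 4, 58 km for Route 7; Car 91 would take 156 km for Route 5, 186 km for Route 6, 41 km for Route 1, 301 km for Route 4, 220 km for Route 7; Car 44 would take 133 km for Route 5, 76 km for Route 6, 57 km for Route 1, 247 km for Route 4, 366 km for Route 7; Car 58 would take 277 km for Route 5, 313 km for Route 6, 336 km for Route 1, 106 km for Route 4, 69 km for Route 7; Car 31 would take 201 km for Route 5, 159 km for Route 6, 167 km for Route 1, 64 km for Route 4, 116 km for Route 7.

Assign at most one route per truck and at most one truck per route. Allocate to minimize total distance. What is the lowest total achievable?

Min total: 386 km

This is the linear assignment problem.
Optimal: Car 70→Route 5 (136 km), Car 91→Route 1 (41 km), Car 44→Route 6 (76 km), Car 58→Route 7 (69 km), Car 31→Route 4 (64 km) — total 136+41+76+69+64 = 386 km.
Row-greedy (each truck in turn takes its cheapest remaining route) gives 482 km, worse by 96.
Next-best assignment: Car 70→Route 5, Car 91→Route 1, Car 44→Route 6, Car 58→Route 4, Car 31→Route 7 = 475 km.
Swapping Car 58↔Car 44 (Car 58→Route 6 313 km, Car 44→Route 7 366 km) adds 534.
Checked against all permutations: 386 km is optimal.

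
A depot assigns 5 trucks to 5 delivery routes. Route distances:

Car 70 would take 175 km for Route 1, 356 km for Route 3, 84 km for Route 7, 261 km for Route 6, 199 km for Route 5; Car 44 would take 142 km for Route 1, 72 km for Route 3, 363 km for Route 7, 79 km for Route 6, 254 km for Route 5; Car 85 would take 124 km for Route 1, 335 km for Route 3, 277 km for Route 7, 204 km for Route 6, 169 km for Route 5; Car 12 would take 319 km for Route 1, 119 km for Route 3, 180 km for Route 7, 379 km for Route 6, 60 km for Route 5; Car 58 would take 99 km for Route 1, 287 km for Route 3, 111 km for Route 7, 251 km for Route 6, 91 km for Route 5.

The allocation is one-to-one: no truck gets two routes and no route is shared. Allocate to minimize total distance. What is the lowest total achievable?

Optimal: Car 70→Route 7 (84 km), Car 44→Route 6 (79 km), Car 85→Route 1 (124 km), Car 12→Route 3 (119 km), Car 58→Route 5 (91 km) — total 84+79+124+119+91 = 497 km.
Min-entry greedy (repeatedly take the single cheapest remaining cell) gives 519 km, worse by 22.

Minimum total: 497 km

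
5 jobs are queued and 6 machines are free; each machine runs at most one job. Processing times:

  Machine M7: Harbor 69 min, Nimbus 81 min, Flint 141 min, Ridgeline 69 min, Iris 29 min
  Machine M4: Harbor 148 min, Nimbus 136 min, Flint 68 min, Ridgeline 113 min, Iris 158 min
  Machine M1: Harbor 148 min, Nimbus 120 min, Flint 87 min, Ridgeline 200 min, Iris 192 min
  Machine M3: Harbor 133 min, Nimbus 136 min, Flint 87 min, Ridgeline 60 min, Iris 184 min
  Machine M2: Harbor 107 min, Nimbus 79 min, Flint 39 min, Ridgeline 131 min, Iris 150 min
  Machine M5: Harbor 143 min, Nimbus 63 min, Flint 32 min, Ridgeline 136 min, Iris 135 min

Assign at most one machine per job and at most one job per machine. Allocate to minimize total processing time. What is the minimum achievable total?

This is a one-to-one assignment (minimum-cost bipartite matching).
Optimal: Harbor→Machine M2 (107 min), Nimbus→Machine M5 (63 min), Flint→Machine M4 (68 min), Ridgeline→Machine M3 (60 min), Iris→Machine M7 (29 min) — total 107+63+68+60+29 = 327 min.
Column-greedy (each machine in turn goes to its cheapest remaining job) gives 384 min, worse by 57.
Swapping Nimbus↔Ridgeline (Nimbus→Machine M3 136 min, Ridgeline→Machine M5 136 min) adds 149.
No other one-to-one assignment undercuts 327 min.

Min total: 327 min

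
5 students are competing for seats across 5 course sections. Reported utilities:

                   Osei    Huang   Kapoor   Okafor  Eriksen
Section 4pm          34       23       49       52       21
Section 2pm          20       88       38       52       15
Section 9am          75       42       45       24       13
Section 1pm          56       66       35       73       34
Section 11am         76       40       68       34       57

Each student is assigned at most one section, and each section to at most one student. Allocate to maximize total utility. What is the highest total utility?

This is a one-to-one assignment (maximum-weight bipartite matching).
Optimal: Osei→Section 9am (75 points), Huang→Section 2pm (88 points), Kapoor→Section 4pm (49 points), Okafor→Section 1pm (73 points), Eriksen→Section 11am (57 points) — total 75+88+49+73+57 = 342 points.
Row-greedy (each student in turn takes its best remaining section) gives 299 points, worse by 43.
Next-best assignment: Osei→Section 9am, Huang→Section 2pm, Kapoor→Section 11am, Okafor→Section 1pm, Eriksen→Section 4pm = 325 points.

Maximum total: 342 points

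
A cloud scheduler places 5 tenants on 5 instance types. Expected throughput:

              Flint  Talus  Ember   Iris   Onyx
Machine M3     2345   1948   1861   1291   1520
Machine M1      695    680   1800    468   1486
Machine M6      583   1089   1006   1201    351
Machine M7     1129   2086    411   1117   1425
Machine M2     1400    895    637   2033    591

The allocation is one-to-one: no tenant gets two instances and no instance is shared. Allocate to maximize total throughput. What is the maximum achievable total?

This is the linear assignment problem.
Optimal: Flint→Machine M3 (2345 ops/s), Talus→Machine M7 (2086 ops/s), Ember→Machine M6 (1006 ops/s), Iris→Machine M2 (2033 ops/s), Onyx→Machine M1 (1486 ops/s) — total 2345+2086+1006+2033+1486 = 8956 ops/s.
Max-entry greedy (repeatedly take the single best remaining cell) gives 8615 ops/s, worse by 341.
No other one-to-one assignment exceeds 8956 ops/s.

Maximum total: 8956 ops/s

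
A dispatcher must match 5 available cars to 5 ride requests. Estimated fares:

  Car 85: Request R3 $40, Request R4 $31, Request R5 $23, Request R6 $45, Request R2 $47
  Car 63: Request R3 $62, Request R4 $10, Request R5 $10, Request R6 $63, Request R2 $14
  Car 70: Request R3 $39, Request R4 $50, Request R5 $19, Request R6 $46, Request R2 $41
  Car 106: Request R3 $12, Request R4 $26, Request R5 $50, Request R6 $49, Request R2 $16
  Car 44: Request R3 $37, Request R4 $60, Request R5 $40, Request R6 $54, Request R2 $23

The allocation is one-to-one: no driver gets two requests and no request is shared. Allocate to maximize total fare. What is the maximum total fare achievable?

Max total: $265

This is a one-to-one assignment (maximum-weight bipartite matching).
Optimal: Car 85→Request R2 ($47), Car 63→Request R3 ($62), Car 70→Request R6 ($46), Car 106→Request R5 ($50), Car 44→Request R4 ($60) — total 47+62+46+50+60 = $265.
Row-greedy (each driver in turn takes its best remaining request) gives $247, worse by 18.
Next-best assignment: Car 85→Request R2, Car 63→Request R3, Car 70→Request R4, Car 106→Request R5, Car 44→Request R6 = $263.
Every other assignment is strictly worse.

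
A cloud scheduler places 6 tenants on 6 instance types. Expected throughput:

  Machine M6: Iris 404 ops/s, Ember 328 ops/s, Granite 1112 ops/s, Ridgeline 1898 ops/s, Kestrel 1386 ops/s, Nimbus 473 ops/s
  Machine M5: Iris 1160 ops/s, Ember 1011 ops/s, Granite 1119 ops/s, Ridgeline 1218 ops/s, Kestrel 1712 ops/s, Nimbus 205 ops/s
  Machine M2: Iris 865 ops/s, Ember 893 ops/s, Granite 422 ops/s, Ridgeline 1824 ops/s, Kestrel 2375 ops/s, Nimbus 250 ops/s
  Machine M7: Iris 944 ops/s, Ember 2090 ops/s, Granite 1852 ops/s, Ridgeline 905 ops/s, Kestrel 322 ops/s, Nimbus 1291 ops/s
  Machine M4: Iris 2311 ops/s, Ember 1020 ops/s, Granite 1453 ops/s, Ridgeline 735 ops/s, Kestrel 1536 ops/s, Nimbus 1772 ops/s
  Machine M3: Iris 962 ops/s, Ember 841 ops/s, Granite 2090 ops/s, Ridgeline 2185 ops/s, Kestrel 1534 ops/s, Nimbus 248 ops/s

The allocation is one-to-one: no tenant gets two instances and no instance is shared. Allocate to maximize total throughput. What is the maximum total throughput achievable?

Max total: 11385 ops/s

Optimal: Iris→Machine M5 (1160 ops/s), Ember→Machine M7 (2090 ops/s), Granite→Machine M3 (2090 ops/s), Ridgeline→Machine M6 (1898 ops/s), Kestrel→Machine M2 (2375 ops/s), Nimbus→Machine M4 (1772 ops/s) — total 1160+2090+2090+1898+2375+1772 = 11385 ops/s.
Row-greedy (each tenant in turn takes its best remaining instance) gives 10969 ops/s, worse by 416.
Swapping Ember↔Kestrel (Ember→Machine M2 893 ops/s, Kestrel→Machine M7 322 ops/s) loses 3250.
Every other assignment is strictly worse.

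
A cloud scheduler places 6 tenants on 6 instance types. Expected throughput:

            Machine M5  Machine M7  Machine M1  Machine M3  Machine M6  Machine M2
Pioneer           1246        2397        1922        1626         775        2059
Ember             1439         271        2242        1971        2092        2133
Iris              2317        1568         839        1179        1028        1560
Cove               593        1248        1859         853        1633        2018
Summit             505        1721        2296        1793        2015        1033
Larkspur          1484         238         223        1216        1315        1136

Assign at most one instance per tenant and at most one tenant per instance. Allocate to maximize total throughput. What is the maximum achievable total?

Maximum total: 12336 ops/s

Optimal: Pioneer→Machine M7 (2397 ops/s), Ember→Machine M6 (2092 ops/s), Iris→Machine M5 (2317 ops/s), Cove→Machine M2 (2018 ops/s), Summit→Machine M1 (2296 ops/s), Larkspur→Machine M3 (1216 ops/s) — total 2397+2092+2317+2018+2296+1216 = 12336 ops/s.
Row-greedy (each tenant in turn takes its best remaining instance) gives 12205 ops/s, worse by 131.
Swapping Larkspur↔Cove (Larkspur→Machine M2 1136 ops/s, Cove→Machine M3 853 ops/s) loses 1245.
Checked against all permutations: 12336 ops/s is optimal.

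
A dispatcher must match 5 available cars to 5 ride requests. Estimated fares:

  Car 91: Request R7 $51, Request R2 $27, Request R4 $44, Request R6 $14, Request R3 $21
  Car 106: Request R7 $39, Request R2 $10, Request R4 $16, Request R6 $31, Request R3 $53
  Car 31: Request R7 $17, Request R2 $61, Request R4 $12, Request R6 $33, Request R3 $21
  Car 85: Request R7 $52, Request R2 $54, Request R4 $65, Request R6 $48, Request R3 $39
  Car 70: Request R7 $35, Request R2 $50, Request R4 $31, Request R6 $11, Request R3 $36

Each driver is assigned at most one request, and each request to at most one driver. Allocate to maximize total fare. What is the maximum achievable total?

Optimal: Car 91→Request R7 ($51), Car 106→Request R3 ($53), Car 31→Request R6 ($33), Car 85→Request R4 ($65), Car 70→Request R2 ($50) — total 51+53+33+65+50 = $252.
Row-greedy (each driver in turn takes its best remaining request) gives $241, worse by 11.

Max total: $252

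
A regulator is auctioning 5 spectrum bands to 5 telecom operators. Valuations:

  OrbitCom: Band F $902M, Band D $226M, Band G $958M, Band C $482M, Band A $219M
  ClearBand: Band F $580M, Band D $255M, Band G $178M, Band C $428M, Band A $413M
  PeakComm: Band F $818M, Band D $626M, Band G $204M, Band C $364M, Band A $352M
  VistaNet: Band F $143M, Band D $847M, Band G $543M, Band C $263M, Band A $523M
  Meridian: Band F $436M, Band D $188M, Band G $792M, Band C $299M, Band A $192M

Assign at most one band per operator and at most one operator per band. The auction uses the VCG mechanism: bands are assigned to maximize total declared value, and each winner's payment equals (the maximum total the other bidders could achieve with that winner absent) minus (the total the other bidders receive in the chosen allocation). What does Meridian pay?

Meridian pays $491M.

Efficient allocation: OrbitCom→Band C ($482M), ClearBand→Band A ($413M), PeakComm→Band F ($818M), VistaNet→Band D ($847M), Meridian→Band G ($792M); total welfare W = $3352M.
Meridian receives Band G at value $792M, so the others get W − 792 = $2560M.
Without Meridian: best allocation of the remaining 4 bidders over all 5 bands is OrbitCom→Band G ($958M), ClearBand→Band C ($428M), PeakComm→Band F ($818M), VistaNet→Band D ($847M), total $3051M.
VCG payment = (others' best without Meridian) − (others' welfare with Meridian) = 3051 − 2560 = $491M.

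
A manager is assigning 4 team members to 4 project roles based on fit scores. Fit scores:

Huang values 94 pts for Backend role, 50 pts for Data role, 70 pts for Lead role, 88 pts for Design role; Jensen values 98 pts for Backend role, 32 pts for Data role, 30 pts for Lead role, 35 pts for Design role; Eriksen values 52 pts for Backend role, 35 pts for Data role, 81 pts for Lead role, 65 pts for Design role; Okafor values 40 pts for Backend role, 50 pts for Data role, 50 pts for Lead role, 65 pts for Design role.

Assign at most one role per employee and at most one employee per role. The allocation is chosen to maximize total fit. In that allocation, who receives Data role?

Okafor receives Data role.

This is a one-to-one assignment (maximum-weight bipartite matching).
Optimal: Huang→Design role (88 pts), Jensen→Backend role (98 pts), Eriksen→Lead role (81 pts), Okafor→Data role (50 pts) — total 88+98+81+50 = 317 pts.
Row-greedy (each employee in turn takes its best remaining role) gives 260 pts, worse by 57.
Swapping Okafor↔Eriksen (Okafor→Lead role 50 pts, Eriksen→Data role 35 pts) loses 46.
Every other assignment is strictly worse.
Okafor's own top role is Design role (65 pts), but forcing Okafor→Design role and reassigning the rest optimally gives only 294 pts — worse by 23.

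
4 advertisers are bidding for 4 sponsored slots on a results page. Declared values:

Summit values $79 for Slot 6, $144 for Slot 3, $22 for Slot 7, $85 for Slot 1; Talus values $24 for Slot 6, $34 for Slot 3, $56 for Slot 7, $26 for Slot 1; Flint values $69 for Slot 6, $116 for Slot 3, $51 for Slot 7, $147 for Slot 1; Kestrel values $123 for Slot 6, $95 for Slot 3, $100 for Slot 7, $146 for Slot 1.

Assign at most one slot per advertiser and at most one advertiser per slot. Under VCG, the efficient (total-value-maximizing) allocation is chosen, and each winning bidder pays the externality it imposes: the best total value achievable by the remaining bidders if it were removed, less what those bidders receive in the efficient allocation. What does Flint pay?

Flint pays $23.

Efficient allocation: Summit→Slot 3 ($144), Talus→Slot 7 ($56), Flint→Slot 1 ($147), Kestrel→Slot 6 ($123); total welfare W = $470.
Flint receives Slot 1 at value $147, so the others get W − 147 = $323.
Without Flint: best allocation of the remaining 3 bidders over all 4 slots is Summit→Slot 3 ($144), Talus→Slot 7 ($56), Kestrel→Slot 1 ($146), total $346.
VCG payment = (others' best without Flint) − (others' welfare with Flint) = 346 − 323 = $23.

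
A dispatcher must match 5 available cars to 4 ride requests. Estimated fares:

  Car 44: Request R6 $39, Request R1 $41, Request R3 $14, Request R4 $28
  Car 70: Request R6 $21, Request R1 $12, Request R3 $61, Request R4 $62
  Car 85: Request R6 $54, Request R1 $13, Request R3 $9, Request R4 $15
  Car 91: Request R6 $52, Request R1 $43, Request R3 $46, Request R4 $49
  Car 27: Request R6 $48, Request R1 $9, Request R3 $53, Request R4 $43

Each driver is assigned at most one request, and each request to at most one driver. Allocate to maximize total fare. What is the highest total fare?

Maximum total: $212

Optimal: Car 85→Request R6 ($54), Car 91→Request R1 ($43), Car 27→Request R3 ($53), Car 70→Request R4 ($62) — total 54+43+53+62 = $212.
Row-greedy (each driver in turn takes its best remaining request) gives $203, worse by 9.
Every other assignment is strictly worse.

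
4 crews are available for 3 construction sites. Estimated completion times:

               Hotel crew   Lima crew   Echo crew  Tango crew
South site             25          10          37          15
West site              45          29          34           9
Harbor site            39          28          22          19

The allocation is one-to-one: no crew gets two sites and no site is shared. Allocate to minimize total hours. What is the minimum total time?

Treat this as an assignment problem: match each crew to one site.
Optimal: Lima crew→South site (10 hours), Tango crew→West site (9 hours), Echo crew→Harbor site (22 hours) — total 10+9+22 = 41 hours.
Row-greedy (each crew in turn takes its cheapest remaining site) gives 87 hours, worse by 46.
Next-best assignment: Hotel crew→South site, Tango crew→West site, Echo crew→Harbor site = 56 hours.
Every other assignment is strictly worse.

Minimum total: 41 hours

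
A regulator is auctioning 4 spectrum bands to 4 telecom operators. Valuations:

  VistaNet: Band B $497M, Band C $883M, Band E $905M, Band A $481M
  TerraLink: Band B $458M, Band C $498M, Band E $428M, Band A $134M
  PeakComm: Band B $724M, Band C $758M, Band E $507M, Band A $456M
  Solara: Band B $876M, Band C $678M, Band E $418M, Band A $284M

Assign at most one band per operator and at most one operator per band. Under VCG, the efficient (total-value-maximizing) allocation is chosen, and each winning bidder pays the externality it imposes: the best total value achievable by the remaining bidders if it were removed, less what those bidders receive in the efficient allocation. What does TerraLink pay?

Efficient allocation: VistaNet→Band E ($905M), TerraLink→Band C ($498M), PeakComm→Band A ($456M), Solara→Band B ($876M); total welfare W = $2735M.
TerraLink receives Band C at value $498M, so the others get W − 498 = $2237M.
Without TerraLink: best allocation of the remaining 3 bidders over all 4 bands is VistaNet→Band E ($905M), PeakComm→Band C ($758M), Solara→Band B ($876M), total $2539M.
VCG payment = (others' best without TerraLink) − (others' welfare with TerraLink) = 2539 − 2237 = $302M.

TerraLink pays $302M.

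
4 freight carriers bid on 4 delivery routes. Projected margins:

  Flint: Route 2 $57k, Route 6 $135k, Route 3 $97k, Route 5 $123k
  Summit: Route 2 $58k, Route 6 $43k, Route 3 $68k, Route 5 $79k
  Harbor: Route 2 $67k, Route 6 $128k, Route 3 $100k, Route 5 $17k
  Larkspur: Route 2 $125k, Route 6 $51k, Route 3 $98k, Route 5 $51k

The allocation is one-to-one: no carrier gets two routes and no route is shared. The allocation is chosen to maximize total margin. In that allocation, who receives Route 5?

This is the linear assignment problem.
Optimal: Flint→Route 5 ($123k), Summit→Route 3 ($68k), Harbor→Route 6 ($128k), Larkspur→Route 2 ($125k) — total 123+68+128+125 = $444k.
Column-greedy (each route in turn goes to its best remaining carrier) gives $439k, worse by 5.
Next-best assignment: Flint→Route 6, Summit→Route 5, Harbor→Route 3, Larkspur→Route 2 = $439k.
Swapping Summit↔Flint (Summit→Route 5 $79k, Flint→Route 3 $97k) loses 15.
Flint's own top route is Route 6 ($135k), but forcing Flint→Route 6 and reassigning the rest optimally gives only $439k — worse by 5.

Flint receives Route 5.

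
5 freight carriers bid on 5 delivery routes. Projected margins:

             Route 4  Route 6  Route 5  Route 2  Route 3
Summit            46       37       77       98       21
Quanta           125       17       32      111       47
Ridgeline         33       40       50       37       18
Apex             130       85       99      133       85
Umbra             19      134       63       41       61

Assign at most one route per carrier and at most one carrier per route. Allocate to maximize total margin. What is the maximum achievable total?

Max total: $492k

Optimal: Summit→Route 2 ($98k), Quanta→Route 4 ($125k), Ridgeline→Route 5 ($50k), Apex→Route 3 ($85k), Umbra→Route 6 ($134k) — total 98+125+50+85+134 = $492k.
Row-greedy (each carrier in turn takes its best remaining route) gives $419k, worse by 73.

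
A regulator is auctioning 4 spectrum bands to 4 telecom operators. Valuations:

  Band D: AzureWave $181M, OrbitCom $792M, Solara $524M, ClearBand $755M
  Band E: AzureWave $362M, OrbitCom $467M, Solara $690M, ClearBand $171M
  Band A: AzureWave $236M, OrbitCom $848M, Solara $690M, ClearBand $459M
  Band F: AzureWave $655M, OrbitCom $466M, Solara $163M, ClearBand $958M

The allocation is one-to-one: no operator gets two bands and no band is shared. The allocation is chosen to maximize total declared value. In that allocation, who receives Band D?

ClearBand receives Band D.

This is a one-to-one assignment (maximum-weight bipartite matching).
Optimal: AzureWave→Band F ($655M), OrbitCom→Band A ($848M), Solara→Band E ($690M), ClearBand→Band D ($755M) — total 655+848+690+755 = $2948M.
Column-greedy (each band in turn goes to its best remaining operator) gives $2596M, worse by 352.
Every other assignment is strictly worse.
ClearBand's own top band is Band F ($958M), but forcing ClearBand→Band F and reassigning the rest optimally gives only $2802M — worse by 146.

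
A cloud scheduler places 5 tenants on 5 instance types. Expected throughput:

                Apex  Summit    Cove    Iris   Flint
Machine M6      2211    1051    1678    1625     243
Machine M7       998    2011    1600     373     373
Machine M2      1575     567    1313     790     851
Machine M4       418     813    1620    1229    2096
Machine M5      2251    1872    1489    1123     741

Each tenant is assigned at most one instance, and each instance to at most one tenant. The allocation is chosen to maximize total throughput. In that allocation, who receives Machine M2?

Treat this as an assignment problem: match each tenant to one instance.
Optimal: Apex→Machine M5 (2251 ops/s), Summit→Machine M7 (2011 ops/s), Cove→Machine M2 (1313 ops/s), Iris→Machine M6 (1625 ops/s), Flint→Machine M4 (2096 ops/s) — total 2251+2011+1313+1625+2096 = 9296 ops/s.
Row-greedy (each tenant in turn takes its best remaining instance) gives 8020 ops/s, worse by 1276.
Swapping Cove↔Iris (Cove→Machine M6 1678 ops/s, Iris→Machine M2 790 ops/s) loses 470.
Every other assignment is strictly worse.
Cove's own top instance is Machine M6 (1678 ops/s), but forcing Cove→Machine M6 and reassigning the rest optimally gives only 8826 ops/s — worse by 470.

Cove receives Machine M2.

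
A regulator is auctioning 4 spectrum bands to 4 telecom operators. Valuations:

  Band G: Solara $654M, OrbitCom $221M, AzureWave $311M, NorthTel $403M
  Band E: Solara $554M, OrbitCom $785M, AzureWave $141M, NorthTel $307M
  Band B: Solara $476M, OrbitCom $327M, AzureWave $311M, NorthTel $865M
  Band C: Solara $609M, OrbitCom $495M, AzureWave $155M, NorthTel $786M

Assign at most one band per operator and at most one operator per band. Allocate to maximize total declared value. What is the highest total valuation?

Optimal: Solara→Band C ($609M), OrbitCom→Band E ($785M), AzureWave→Band G ($311M), NorthTel→Band B ($865M) — total 609+785+311+865 = $2570M.
Column-greedy (each band in turn goes to its best remaining operator) gives $2459M, worse by 111.
Checked against all permutations: $2570M is optimal.

Max total: $2570M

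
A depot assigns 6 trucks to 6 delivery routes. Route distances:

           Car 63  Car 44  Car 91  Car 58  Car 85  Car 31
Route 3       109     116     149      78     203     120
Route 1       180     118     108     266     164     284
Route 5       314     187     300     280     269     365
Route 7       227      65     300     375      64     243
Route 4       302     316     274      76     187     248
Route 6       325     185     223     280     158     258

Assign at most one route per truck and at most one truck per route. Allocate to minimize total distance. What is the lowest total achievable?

Optimal: Car 63→Route 3 (109 km), Car 44→Route 5 (187 km), Car 91→Route 1 (108 km), Car 58→Route 4 (76 km), Car 85→Route 7 (64 km), Car 31→Route 6 (258 km) — total 109+187+108+76+64+258 = 802 km.
Min-entry greedy (repeatedly take the single cheapest remaining cell) gives 907 km, worse by 105.

Min total: 802 km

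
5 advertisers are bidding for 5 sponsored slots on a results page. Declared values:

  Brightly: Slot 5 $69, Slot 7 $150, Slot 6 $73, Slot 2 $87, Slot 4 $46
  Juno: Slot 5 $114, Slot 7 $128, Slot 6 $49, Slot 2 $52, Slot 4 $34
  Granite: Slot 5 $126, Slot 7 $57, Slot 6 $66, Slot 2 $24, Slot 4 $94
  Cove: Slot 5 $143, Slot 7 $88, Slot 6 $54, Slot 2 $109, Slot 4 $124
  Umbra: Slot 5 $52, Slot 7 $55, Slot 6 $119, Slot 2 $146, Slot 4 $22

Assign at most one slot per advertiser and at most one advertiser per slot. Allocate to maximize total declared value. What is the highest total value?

Maximum total: $600

This is the linear assignment problem.
Optimal: Brightly→Slot 7 ($150), Juno→Slot 5 ($114), Granite→Slot 6 ($66), Cove→Slot 4 ($124), Umbra→Slot 2 ($146) — total 150+114+66+124+146 = $600.
Column-greedy (each slot in turn goes to its best remaining advertiser) gives $558, worse by 42.
Next-best assignment: Brightly→Slot 6, Juno→Slot 7, Granite→Slot 5, Cove→Slot 4, Umbra→Slot 2 = $597.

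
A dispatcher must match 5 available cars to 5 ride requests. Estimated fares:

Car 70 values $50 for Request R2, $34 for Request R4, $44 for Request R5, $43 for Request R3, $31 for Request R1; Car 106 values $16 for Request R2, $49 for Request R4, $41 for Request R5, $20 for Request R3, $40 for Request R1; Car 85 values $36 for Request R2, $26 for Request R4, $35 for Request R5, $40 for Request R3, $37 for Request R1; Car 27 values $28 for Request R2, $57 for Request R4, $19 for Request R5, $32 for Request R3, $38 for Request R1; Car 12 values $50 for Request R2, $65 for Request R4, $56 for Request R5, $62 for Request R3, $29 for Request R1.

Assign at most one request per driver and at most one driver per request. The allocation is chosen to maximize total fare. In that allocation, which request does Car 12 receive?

This is the linear assignment problem.
Optimal: Car 70→Request R2 ($50), Car 106→Request R5 ($41), Car 85→Request R1 ($37), Car 27→Request R4 ($57), Car 12→Request R3 ($62) — total 50+41+37+57+62 = $247.
Max-entry greedy (repeatedly take the single best remaining cell) gives $234, worse by 13.
Next-best assignment: Car 70→Request R2, Car 106→Request R1, Car 85→Request R5, Car 27→Request R4, Car 12→Request R3 = $244.
Car 12's own top request is Request R4 ($65), but forcing Car 12→Request R4 and reassigning the rest optimally gives only $234 — worse by 13.

Car 12 receives Request R3.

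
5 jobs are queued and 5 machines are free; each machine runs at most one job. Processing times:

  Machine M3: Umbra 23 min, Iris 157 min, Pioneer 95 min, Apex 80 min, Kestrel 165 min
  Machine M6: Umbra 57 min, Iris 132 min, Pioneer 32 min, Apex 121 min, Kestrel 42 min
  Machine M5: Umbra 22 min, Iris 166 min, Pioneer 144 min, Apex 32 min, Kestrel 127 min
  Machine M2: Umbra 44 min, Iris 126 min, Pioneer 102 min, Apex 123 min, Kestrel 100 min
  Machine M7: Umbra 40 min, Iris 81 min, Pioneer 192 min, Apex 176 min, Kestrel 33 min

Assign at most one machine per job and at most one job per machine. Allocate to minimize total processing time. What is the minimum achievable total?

Min total: 246 min

Optimal: Umbra→Machine M3 (23 min), Iris→Machine M2 (126 min), Pioneer→Machine M6 (32 min), Apex→Machine M5 (32 min), Kestrel→Machine M7 (33 min) — total 23+126+32+32+33 = 246 min.
Min-entry greedy (repeatedly take the single cheapest remaining cell) gives 293 min, worse by 47.
Swapping Umbra↔Iris (Umbra→Machine M2 44 min, Iris→Machine M3 157 min) adds 52.
No other one-to-one assignment undercuts 246 min.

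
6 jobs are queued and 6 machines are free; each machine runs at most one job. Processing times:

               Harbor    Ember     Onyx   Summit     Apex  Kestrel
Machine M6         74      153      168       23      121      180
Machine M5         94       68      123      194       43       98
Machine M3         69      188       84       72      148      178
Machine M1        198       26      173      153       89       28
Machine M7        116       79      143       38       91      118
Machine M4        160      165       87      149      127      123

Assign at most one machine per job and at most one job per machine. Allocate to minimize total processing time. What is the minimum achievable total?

Minimum total: 329 min

This is a one-to-one assignment (minimum-cost bipartite matching).
Optimal: Harbor→Machine M3 (69 min), Ember→Machine M7 (79 min), Onyx→Machine M4 (87 min), Summit→Machine M6 (23 min), Apex→Machine M5 (43 min), Kestrel→Machine M1 (28 min) — total 69+79+87+23+43+28 = 329 min.
Next-best assignment: Harbor→Machine M3, Ember→Machine M5, Onyx→Machine M4, Summit→Machine M6, Apex→Machine M7, Kestrel→Machine M1 = 366 min.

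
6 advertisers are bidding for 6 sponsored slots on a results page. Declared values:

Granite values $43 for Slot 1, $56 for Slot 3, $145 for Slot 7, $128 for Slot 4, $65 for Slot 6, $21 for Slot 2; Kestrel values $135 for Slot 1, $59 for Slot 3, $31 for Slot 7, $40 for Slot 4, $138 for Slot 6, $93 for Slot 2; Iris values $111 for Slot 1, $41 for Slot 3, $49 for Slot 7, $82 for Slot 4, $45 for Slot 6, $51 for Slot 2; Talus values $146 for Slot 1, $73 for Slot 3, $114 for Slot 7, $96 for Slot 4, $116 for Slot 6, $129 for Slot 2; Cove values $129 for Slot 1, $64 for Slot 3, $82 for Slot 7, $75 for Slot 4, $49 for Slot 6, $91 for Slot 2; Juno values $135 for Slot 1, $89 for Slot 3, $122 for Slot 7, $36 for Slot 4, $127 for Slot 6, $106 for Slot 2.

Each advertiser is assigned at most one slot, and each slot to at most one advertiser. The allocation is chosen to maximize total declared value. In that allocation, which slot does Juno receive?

Juno receives Slot 3.

Optimal: Granite→Slot 7 ($145), Kestrel→Slot 6 ($138), Iris→Slot 4 ($82), Talus→Slot 2 ($129), Cove→Slot 1 ($129), Juno→Slot 3 ($89) — total 145+138+82+129+129+89 = $712.
Row-greedy (each advertiser in turn takes its best remaining slot) gives $687, worse by 25.
Next-best assignment: Granite→Slot 7, Kestrel→Slot 6, Iris→Slot 4, Talus→Slot 2, Cove→Slot 3, Juno→Slot 1 = $693.
Swapping Juno↔Talus (Juno→Slot 2 $106, Talus→Slot 3 $73) loses 39.
No other one-to-one assignment exceeds $712.
Juno's own top slot is Slot 1 ($135), but forcing Juno→Slot 1 and reassigning the rest optimally gives only $693 — worse by 19.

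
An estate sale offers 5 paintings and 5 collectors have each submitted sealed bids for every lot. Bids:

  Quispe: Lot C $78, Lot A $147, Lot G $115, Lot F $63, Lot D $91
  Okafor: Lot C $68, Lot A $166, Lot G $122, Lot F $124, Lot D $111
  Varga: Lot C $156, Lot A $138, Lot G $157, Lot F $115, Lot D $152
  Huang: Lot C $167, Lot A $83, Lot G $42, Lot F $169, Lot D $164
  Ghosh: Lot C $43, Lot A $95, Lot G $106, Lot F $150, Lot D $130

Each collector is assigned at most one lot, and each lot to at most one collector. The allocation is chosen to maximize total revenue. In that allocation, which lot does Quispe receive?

Optimal: Quispe→Lot G ($115), Okafor→Lot A ($166), Varga→Lot C ($156), Huang→Lot D ($164), Ghosh→Lot F ($150) — total 115+166+156+164+150 = $751.
Row-greedy (each collector in turn takes its best remaining lot) gives $725, worse by 26.
Swapping Quispe↔Okafor (Quispe→Lot A $147, Okafor→Lot G $122) loses 12.
Every other assignment is strictly worse.
Quispe's own top lot is Lot A ($147), but forcing Quispe→Lot A and reassigning the rest optimally gives only $739 — worse by 12.

Quispe receives Lot G.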